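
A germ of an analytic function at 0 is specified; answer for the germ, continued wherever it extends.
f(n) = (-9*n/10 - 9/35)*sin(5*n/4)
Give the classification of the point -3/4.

The point is a regular point.

There is no denominator, hence no pole anywhere.
The factor sin(5*n/4) is entire.
So the germ continues analytically to -3/4.


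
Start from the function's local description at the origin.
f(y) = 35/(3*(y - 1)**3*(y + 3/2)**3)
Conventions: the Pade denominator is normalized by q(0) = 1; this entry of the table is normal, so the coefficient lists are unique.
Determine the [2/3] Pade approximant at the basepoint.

Taylor coefficients needed (expand at 0): a_0 = -280/81, a_1 = -280/81, a_2 = -2240/243, a_3 = -22960/2187, a_4 = -38360/2187, a_5 = -136360/6561.
Write the denominator as Q(y) = 1 + q1*y + q2*y^2 + q3*y^3. Requiring Q*f - P = O(y^6) with deg P <= 2 kills the coefficients of y^3..y^5 in Q*f:
  y^3: a_3 + q1*a_2 + q2*a_1 + q3*a_0 = 0, i.e. -22960/2187 + (-2240/243)*q1 + (-280/81)*q2 + (-280/81)*q3 = 0.
  y^4: a_4 + q1*a_3 + q2*a_2 + q3*a_1 = 0, i.e. -38360/2187 + (-22960/2187)*q1 + (-2240/243)*q2 + (-280/81)*q3 = 0.
  y^5: a_5 + q1*a_4 + q2*a_3 + q3*a_2 = 0, i.e. -136360/6561 + (-38360/2187)*q1 + (-22960/2187)*q2 + (-2240/243)*q3 = 0.
Solving this linear system: q1 = -617/515, q2 = -1477/1545, q3 = 15487/13905.
The numerator is Q*f truncated at degree 2: P0 = a_0 = -280/81; P1 = a_1 + q1*a_0 = 1904/2781; P2 = a_2 + q1*a_1 + q2*a_0 = -4928/2781.

The Pade approximant has numerator coefficients [-280/81, 1904/2781, -4928/2781]; denominator coefficients [1, -617/515, -1477/1545, 15487/13905].


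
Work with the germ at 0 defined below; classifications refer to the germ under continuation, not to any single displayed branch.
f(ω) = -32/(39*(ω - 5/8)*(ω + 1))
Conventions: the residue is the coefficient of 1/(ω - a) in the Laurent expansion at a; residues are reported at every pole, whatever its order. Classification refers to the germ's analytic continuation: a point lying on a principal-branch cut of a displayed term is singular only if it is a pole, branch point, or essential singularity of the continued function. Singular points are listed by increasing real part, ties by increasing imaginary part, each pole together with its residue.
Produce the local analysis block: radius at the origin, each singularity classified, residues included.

Radius of convergence at 0: 5/8.
At -1: a pole of order 1; residue 256/507.
At 5/8: a pole of order 1; residue -256/507.

Denominator factor (ω + 1): pole of order 1 at -1, modulus 1.
Denominator factor (ω - 5/8): pole of order 1 at 5/8, modulus 5/8.
The radius of convergence is the smallest modulus among the singular points: 5/8.
At the order-1 pole -1 set g(ω) = (ω - (-1))*f(ω) = -32/(39*(ω - 5/8)).
Simple pole: residue = g(a) at a = -1, which is 256/507.
At the order-1 pole 5/8 set g(ω) = (ω - (5/8))*f(ω) = -32/(39*(ω + 1)).
Simple pole: residue = g(a) at a = 5/8, which is -256/507.
List the singular points by increasing real part (a conjugate pair: the negative imaginary part first).


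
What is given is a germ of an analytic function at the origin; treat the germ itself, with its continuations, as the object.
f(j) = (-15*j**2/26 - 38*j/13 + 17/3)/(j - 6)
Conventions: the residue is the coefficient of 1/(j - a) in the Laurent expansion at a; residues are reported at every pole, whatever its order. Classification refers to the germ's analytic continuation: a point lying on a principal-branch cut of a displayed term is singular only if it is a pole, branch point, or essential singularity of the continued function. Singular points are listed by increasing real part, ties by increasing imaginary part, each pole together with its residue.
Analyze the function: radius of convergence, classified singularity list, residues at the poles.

Denominator factor (j - 6): pole of order 1 at 6, modulus 6.
The radius of convergence is the smallest modulus among the singular points: 6.
At the order-1 pole 6 set g(j) = (j - (6))*f(j) = -15*j**2/26 - 38*j/13 + 17/3.
Simple pole: residue = g(a) at a = 6, which is -1273/39.

Radius of convergence at 0: 6.
At 6: a pole of order 1; residue -1273/39.


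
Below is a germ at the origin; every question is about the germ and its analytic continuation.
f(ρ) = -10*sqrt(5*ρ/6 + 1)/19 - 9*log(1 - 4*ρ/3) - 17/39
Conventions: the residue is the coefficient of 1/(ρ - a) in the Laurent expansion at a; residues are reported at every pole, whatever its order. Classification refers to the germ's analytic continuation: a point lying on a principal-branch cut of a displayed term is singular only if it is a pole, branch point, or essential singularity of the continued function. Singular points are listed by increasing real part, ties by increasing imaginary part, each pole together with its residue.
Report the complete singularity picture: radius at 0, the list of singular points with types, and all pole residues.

Radius of convergence at 0: 3/4.
At -6/5: an algebraic (square-root) branch point.
At 3/4: a logarithmic branch point.

Branch term (-9)*log(1 - ρ/(3/4)): its argument vanishes at ρ = 3/4, a logarithmic branch point, modulus 3/4.
Branch term (-10/19)*sqrt(1 - ρ/(-6/5)): its argument vanishes at ρ = -6/5, a square-root branch point, modulus 6/5.
The radius of convergence is the smallest modulus among the singular points: 3/4.
List the singular points by increasing real part (a conjugate pair: the negative imaginary part first).


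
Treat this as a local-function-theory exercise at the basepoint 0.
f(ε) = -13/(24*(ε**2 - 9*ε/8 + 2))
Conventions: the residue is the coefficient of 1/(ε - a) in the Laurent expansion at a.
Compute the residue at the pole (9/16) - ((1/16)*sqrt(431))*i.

The factor ε**2 - 9*ε/8 + 2 splits as (ε - a)(ε - a') with a = (9/16) - ((1/16)*sqrt(431))*i, a' = (9/16) + ((1/16)*sqrt(431))*i. At the order-1 pole a set g(ε) = (ε - a)*f(ε) = [-13/24] / (ε - a').
Simple pole: residue = g(a) at a = (9/16) - ((1/16)*sqrt(431))*i, which is -((13/1293)*sqrt(431))*i.

The residue is -((13/1293)*sqrt(431))*i.


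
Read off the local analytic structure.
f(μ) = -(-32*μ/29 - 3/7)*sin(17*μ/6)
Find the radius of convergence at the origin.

The radius of convergence is infinite.

The factor -sin(17*μ/6) is entire and contributes no finite singular point.
The polynomial part has no poles.
No finite singular points: the Taylor series at 0 converges everywhere.


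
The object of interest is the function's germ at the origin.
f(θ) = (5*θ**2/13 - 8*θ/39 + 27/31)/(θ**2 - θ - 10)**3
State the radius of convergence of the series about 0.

The radius of convergence is -1/2 + (1/2)*sqrt(41).

Denominator factor (θ**2 - θ - 10)^3: discriminant 41, real irrational roots 1/2 + (1/2)*sqrt(41) and 1/2 - (1/2)*sqrt(41); poles of order 3, moduli 1/2 + (1/2)*sqrt(41) and -1/2 + (1/2)*sqrt(41).
The radius of convergence is the smallest modulus among the singular points: -1/2 + (1/2)*sqrt(41).


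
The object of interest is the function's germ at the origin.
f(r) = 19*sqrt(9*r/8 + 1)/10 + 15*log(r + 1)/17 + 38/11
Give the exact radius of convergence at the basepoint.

Branch term (15/17)*log(1 - r/(-1)): its argument vanishes at r = -1, a logarithmic branch point, modulus 1.
Branch term (19/10)*sqrt(1 - r/(-8/9)): its argument vanishes at r = -8/9, a square-root branch point, modulus 8/9.
The radius of convergence is the smallest modulus among the singular points: 8/9.

The radius of convergence is 8/9.


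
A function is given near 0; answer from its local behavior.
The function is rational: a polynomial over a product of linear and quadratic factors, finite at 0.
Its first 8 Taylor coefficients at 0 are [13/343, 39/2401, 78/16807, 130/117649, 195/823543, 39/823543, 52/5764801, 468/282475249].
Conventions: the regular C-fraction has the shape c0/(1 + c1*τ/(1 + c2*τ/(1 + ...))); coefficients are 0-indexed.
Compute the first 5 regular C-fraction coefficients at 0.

The regular C-fraction coefficients are [13/343, -3/7, 1/7, -2/21, 1/42].

Taylor coefficients (read off): a_0 = 13/343, a_1 = 39/2401, a_2 = 78/16807, a_3 = 130/117649, a_4 = 195/823543.
c0 = a_0 = 13/343. Peel one level at a time: if S = 1 + c*τ/S' with S'(0) = 1, then c is the τ-coefficient of S and S' = c*τ/(S - 1).
S_1 = c0/f = 1 + (-3/7)*τ + (3/49)*τ^2 + ...; c1 = -3/7.
S_2 = c1*τ/(S_1 - 1) = 1 + (1/7)*τ + (2/147)*τ^2 + ...; c2 = 1/7.
S_3 = c2*τ/(S_2 - 1) = 1 + (-2/21)*τ + (1/441)*τ^2 + ...; c3 = -2/21.
S_4 = c3*τ/(S_3 - 1) = 1 + (1/42)*τ + ...; c4 = 1/42.


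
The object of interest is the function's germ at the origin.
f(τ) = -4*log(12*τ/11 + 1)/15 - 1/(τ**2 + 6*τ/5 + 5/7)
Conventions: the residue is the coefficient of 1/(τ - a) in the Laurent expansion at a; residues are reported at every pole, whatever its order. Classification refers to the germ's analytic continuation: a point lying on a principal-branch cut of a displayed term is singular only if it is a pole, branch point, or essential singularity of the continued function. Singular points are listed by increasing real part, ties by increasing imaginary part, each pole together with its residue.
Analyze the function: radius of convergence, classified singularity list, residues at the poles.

Denominator factor (τ**2 + 6*τ/5 + 5/7): discriminant -248/175, complex-conjugate roots (-3/5) + ((1/35)*sqrt(434))*i and (-3/5) - ((1/35)*sqrt(434))*i; poles of order 1, moduli (1/7)*sqrt(35) and (1/7)*sqrt(35).
Branch term (-4/15)*log(1 - τ/(-11/12)): its argument vanishes at τ = -11/12, a logarithmic branch point, modulus 11/12.
The radius of convergence is the smallest modulus among the singular points: (1/7)*sqrt(35).
The branch term is analytic at (-3/5) - ((1/35)*sqrt(434))*i and contributes nothing to the residue; only the rational part matters.
The factor τ**2 + 6*τ/5 + 5/7 splits as (τ - a)(τ - a') with a = (-3/5) - ((1/35)*sqrt(434))*i, a' = (-3/5) + ((1/35)*sqrt(434))*i. At the order-1 pole a set g(τ) = (τ - a)*(rational part) = [-1] / (τ - a').
Simple pole: residue = g(a) at a = (-3/5) - ((1/35)*sqrt(434))*i, which is -((5/124)*sqrt(434))*i.
The branch term is analytic at (-3/5) + ((1/35)*sqrt(434))*i and contributes nothing to the residue; only the rational part matters.
The factor τ**2 + 6*τ/5 + 5/7 splits as (τ - a)(τ - a') with a = (-3/5) + ((1/35)*sqrt(434))*i, a' = (-3/5) - ((1/35)*sqrt(434))*i. At the order-1 pole a set g(τ) = (τ - a)*(rational part) = [-1] / (τ - a').
Simple pole: residue = g(a) at a = (-3/5) + ((1/35)*sqrt(434))*i, which is ((5/124)*sqrt(434))*i.
List the singular points by increasing real part (a conjugate pair: the negative imaginary part first).

Radius of convergence at 0: (1/7)*sqrt(35).
At -11/12: a logarithmic branch point.
At (-3/5) - ((1/35)*sqrt(434))*i: a pole of order 1; residue -((5/124)*sqrt(434))*i.
At (-3/5) + ((1/35)*sqrt(434))*i: a pole of order 1; residue ((5/124)*sqrt(434))*i.


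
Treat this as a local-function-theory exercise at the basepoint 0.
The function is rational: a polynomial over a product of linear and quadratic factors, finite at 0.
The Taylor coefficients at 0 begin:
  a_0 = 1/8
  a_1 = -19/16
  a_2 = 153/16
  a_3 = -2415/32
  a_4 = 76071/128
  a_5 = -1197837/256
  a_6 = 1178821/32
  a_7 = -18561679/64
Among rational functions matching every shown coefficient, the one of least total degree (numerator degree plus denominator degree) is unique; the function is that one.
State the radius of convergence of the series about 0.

No rational of total degree below 5 reproduces all 8 coefficients; solving the [0/5] Pade equations on them gives f(μ) = 1/((μ + 2)**3*(μ**2 + 8*μ + 1)), whose expansion matches every shown term.
Denominator factor (μ + 2)^3: pole of order 3 at -2, modulus 2.
Denominator factor (μ**2 + 8*μ + 1): discriminant 60, real irrational roots -4 + sqrt(15) and -4 - sqrt(15); poles of order 1, moduli 4 - sqrt(15) and 4 + sqrt(15).
The radius of convergence is the smallest modulus among the singular points: 4 - sqrt(15).

The radius of convergence is 4 - sqrt(15).


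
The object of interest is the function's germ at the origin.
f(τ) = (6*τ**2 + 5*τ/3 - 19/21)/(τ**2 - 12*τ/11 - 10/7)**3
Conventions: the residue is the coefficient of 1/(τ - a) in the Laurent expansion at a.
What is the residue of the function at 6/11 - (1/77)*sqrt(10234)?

The factor τ**2 - 12*τ/11 - 10/7 splits as (τ - a)(τ - a') with a = 6/11 - (1/77)*sqrt(10234), a' = 6/11 + (1/77)*sqrt(10234). At the order-3 pole a set g(τ) = (τ - a)^3*f(τ) = [6*τ**2 + 5*τ/3 - 19/21] / (τ - a')^3.
Order-3 pole: residue = g''(a)/2; g''(6/11 - (1/77)*sqrt(10234)) = (39364325/24999545024)*sqrt(10234), so the residue is (39364325/49999090048)*sqrt(10234).

The residue is (39364325/49999090048)*sqrt(10234).


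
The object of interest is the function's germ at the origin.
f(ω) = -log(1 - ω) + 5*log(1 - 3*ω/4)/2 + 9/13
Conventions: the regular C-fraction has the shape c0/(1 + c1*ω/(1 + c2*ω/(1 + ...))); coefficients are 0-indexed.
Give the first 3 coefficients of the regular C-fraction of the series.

The regular C-fraction coefficients are [9/13, 91/72, -377/252].

Taylor coefficients (expand at 0): a_0 = 9/13, a_1 = -7/8, a_2 = -13/64.
c0 = a_0 = 9/13. Peel one level at a time: if S = 1 + c*ω/S' with S'(0) = 1, then c is the ω-coefficient of S and S' = c*ω/(S - 1).
S_1 = c0/f = 1 + (91/72)*ω + (4901/2592)*ω^2 + ...; c1 = 91/72.
S_2 = c1*ω/(S_1 - 1) = 1 + (-377/252)*ω + ...; c2 = -377/252.


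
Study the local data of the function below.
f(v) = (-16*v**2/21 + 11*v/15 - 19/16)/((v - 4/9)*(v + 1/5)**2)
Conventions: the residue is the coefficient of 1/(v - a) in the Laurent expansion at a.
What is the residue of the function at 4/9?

At the order-1 pole 4/9 set g(v) = (v - (4/9))*f(v) = (-16*v**2/21 + 11*v/15 - 19/16)/(v + 1/5)**2.
Simple pole: residue = g(a) at a = 4/9, which is -688615/282576.

The residue is -688615/282576.


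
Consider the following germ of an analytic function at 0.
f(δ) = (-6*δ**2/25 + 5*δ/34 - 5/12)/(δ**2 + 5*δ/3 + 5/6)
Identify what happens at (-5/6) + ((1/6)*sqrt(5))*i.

The denominator factor δ**2 + 5*δ/3 + 5/6 vanishes at (-5/6) + ((1/6)*sqrt(5))*i and appears to the power 1; the numerator there equals (-343/510) + ((31/340)*sqrt(5))*i, nonzero, and no other factor vanishes.
Hence a pole whose order is the multiplicity, 1.

The point is a pole of order 1.


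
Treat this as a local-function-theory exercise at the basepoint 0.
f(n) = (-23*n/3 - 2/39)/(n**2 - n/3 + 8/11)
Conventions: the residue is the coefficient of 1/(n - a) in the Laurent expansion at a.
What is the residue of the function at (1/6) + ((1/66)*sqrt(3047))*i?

The factor n**2 - n/3 + 8/11 splits as (n - a)(n - a') with a = (1/6) + ((1/66)*sqrt(3047))*i, a' = (1/6) - ((1/66)*sqrt(3047))*i. At the order-1 pole a set g(n) = (n - a)*f(n) = [-23*n/3 - 2/39] / (n - a').
Simple pole: residue = g(a) at a = (1/6) + ((1/66)*sqrt(3047))*i, which is (-23/6) + ((311/21606)*sqrt(3047))*i.

The residue is (-23/6) + ((311/21606)*sqrt(3047))*i.


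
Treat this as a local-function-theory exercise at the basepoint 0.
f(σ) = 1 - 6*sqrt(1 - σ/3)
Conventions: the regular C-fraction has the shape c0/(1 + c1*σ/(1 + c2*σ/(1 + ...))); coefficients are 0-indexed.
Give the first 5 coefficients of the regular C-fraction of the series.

Taylor coefficients (expand at 0): a_0 = -5, a_1 = 1, a_2 = 1/12, a_3 = 1/72, a_4 = 5/1728.
c0 = a_0 = -5. Peel one level at a time: if S = 1 + c*σ/S' with S'(0) = 1, then c is the σ-coefficient of S and S' = c*σ/(S - 1).
S_1 = c0/f = 1 + (1/5)*σ + (17/300)*σ^2 + ...; c1 = 1/5.
S_2 = c1*σ/(S_1 - 1) = 1 + (-17/60)*σ + (-1/144)*σ^2 + ...; c2 = -17/60.
S_3 = c2*σ/(S_2 - 1) = 1 + (-5/204)*σ + (-145/41616)*σ^2 + ...; c3 = -5/204.
S_4 = c3*σ/(S_3 - 1) = 1 + (-29/204)*σ + ...; c4 = -29/204.

The regular C-fraction coefficients are [-5, 1/5, -17/60, -5/204, -29/204].


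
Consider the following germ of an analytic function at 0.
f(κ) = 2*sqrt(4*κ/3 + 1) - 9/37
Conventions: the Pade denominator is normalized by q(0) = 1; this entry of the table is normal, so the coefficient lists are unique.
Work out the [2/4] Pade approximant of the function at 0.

Taylor coefficients needed (expand at 0): a_0 = 65/37, a_1 = 4/3, a_2 = -4/9, a_3 = 8/27, a_4 = -20/81, a_5 = 56/243, a_6 = -56/243.
Write the denominator as Q(κ) = 1 + q1*κ + q2*κ^2 + q3*κ^3 + q4*κ^4. Requiring Q*f - P = O(κ^7) with deg P <= 2 kills the coefficients of κ^3..κ^6 in Q*f:
  κ^3: a_3 + q1*a_2 + q2*a_1 + q3*a_0 = 0, i.e. 8/27 + (-4/9)*q1 + (4/3)*q2 + (65/37)*q3 = 0.
  κ^4: a_4 + q1*a_3 + q2*a_2 + q3*a_1 + q4*a_0 = 0, i.e. -20/81 + (8/27)*q1 + (-4/9)*q2 + (4/3)*q3 + (65/37)*q4 = 0.
  κ^5: a_5 + q1*a_4 + q2*a_3 + q3*a_2 + q4*a_1 = 0, i.e. 56/243 + (-20/81)*q1 + (8/27)*q2 + (-4/9)*q3 + (4/3)*q4 = 0.
  κ^6: a_6 + q1*a_5 + q2*a_4 + q3*a_3 + q4*a_2 = 0, i.e. -56/243 + (56/243)*q1 + (-20/81)*q2 + (8/27)*q3 + (-4/9)*q4 = 0.
Solving this linear system: q1 = 715826/539745, q2 = 139942/539745, q3 = -145336/4857705, q4 = 75332/14573115.
The numerator is Q*f truncated at degree 2: P0 = a_0 = 65/37; P1 = a_1 + q1*a_0 = 4877074/1331371; P2 = a_2 + q1*a_1 + q2*a_0 = 35534506/19970565.

The Pade approximant has numerator coefficients [65/37, 4877074/1331371, 35534506/19970565]; denominator coefficients [1, 715826/539745, 139942/539745, -145336/4857705, 75332/14573115].


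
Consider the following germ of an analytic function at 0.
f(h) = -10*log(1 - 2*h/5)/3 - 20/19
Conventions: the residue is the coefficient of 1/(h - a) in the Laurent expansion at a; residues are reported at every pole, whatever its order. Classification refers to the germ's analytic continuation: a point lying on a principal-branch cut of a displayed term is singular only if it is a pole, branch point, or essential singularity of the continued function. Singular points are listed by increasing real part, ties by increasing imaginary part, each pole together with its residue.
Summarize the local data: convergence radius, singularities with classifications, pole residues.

Radius of convergence at 0: 5/2.
At 5/2: a logarithmic branch point.

Branch term (-10/3)*log(1 - h/(5/2)): its argument vanishes at h = 5/2, a logarithmic branch point, modulus 5/2.
The radius of convergence is the smallest modulus among the singular points: 5/2.


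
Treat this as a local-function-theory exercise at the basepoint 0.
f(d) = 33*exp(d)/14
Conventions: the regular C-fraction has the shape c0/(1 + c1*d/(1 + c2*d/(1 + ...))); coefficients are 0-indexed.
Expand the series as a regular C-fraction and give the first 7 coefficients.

The regular C-fraction coefficients are [33/14, -1, 1/2, -1/6, 1/6, -1/10, 1/10].

Taylor coefficients (expand at 0): a_0 = 33/14, a_1 = 33/14, a_2 = 33/28, a_3 = 11/28, a_4 = 11/112, a_5 = 11/560, a_6 = 11/3360.
c0 = a_0 = 33/14. Peel one level at a time: if S = 1 + c*d/S' with S'(0) = 1, then c is the d-coefficient of S and S' = c*d/(S - 1).
S_1 = c0/f = 1 + (-1)*d + (1/2)*d^2 + ...; c1 = -1.
S_2 = c1*d/(S_1 - 1) = 1 + (1/2)*d + (1/12)*d^2 + ...; c2 = 1/2.
S_3 = c2*d/(S_2 - 1) = 1 + (-1/6)*d + (1/36)*d^2 + ...; c3 = -1/6.
S_4 = c3*d/(S_3 - 1) = 1 + (1/6)*d + (1/60)*d^2 + ...; c4 = 1/6.
S_5 = c4*d/(S_4 - 1) = 1 + (-1/10)*d + (1/100)*d^2 + ...; c5 = -1/10.
S_6 = c5*d/(S_5 - 1) = 1 + (1/10)*d + ...; c6 = 1/10.


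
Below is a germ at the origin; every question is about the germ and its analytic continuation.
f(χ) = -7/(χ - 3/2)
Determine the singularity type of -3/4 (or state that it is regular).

The point is a regular point.

Denominator factors: χ - 3/2 = -9/4 at χ = -3/4 — none vanishes.
So the germ continues analytically to -3/4.


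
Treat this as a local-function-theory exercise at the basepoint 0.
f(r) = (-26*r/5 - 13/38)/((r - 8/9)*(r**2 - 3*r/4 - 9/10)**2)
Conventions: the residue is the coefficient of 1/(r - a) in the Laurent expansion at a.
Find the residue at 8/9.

The residue is -61884810/7517179.

At the order-1 pole 8/9 set g(r) = (r - (8/9))*f(r) = (-26*r/5 - 13/38)/(r**2 - 3*r/4 - 9/10)**2.
Simple pole: residue = g(a) at a = 8/9, which is -61884810/7517179.


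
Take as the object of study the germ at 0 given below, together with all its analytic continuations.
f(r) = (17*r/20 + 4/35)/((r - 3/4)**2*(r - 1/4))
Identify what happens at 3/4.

The point is a pole of order 2.

The denominator factor r - 3/4 vanishes at 3/4 and appears to the power 2; the numerator there equals 421/560, nonzero, and no other factor vanishes.
Hence a pole whose order is the multiplicity, 2.


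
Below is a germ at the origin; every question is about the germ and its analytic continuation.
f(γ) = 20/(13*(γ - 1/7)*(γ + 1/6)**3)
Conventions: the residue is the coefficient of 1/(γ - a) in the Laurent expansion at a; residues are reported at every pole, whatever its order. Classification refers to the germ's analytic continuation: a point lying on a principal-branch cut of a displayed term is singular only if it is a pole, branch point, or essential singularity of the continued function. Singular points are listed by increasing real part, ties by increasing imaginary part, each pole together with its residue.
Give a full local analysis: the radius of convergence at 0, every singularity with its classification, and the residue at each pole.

Denominator factor (γ + 1/6)^3: pole of order 3 at -1/6, modulus 1/6.
Denominator factor (γ - 1/7): pole of order 1 at 1/7, modulus 1/7.
The radius of convergence is the smallest modulus among the singular points: 1/7.
At the order-3 pole -1/6 set g(γ) = (γ - (-1/6))^3*f(γ) = 20/(13*(γ - 1/7)).
Order-3 pole: residue = g''(a)/2; g''(-1/6) = -2963520/28561, so the residue is -1481760/28561.
At the order-1 pole 1/7 set g(γ) = (γ - (1/7))*f(γ) = 20/(13*(γ + 1/6)**3).
Simple pole: residue = g(a) at a = 1/7, which is 1481760/28561.
List the singular points by increasing real part (a conjugate pair: the negative imaginary part first).

Radius of convergence at 0: 1/7.
At -1/6: a pole of order 3; residue -1481760/28561.
At 1/7: a pole of order 1; residue 1481760/28561.


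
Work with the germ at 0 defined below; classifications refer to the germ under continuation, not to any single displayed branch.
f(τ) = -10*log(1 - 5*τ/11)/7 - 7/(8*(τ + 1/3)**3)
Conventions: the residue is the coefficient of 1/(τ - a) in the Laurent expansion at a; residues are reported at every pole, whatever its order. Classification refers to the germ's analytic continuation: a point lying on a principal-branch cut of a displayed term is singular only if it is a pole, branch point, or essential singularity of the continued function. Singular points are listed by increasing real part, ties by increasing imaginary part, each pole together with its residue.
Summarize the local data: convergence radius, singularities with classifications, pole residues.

Denominator factor (τ + 1/3)^3: pole of order 3 at -1/3, modulus 1/3.
Branch term (-10/7)*log(1 - τ/(11/5)): its argument vanishes at τ = 11/5, a logarithmic branch point, modulus 11/5.
The radius of convergence is the smallest modulus among the singular points: 1/3.
The branch term is analytic at -1/3 and contributes nothing to the residue; only the rational part matters.
At the order-3 pole -1/3 set g(τ) = (τ - (-1/3))^3*(rational part) = -7/8.
Order-3 pole: residue = g''(a)/2; g''(-1/3) = 0, so the residue is 0.
List the singular points by increasing real part (a conjugate pair: the negative imaginary part first).

Radius of convergence at 0: 1/3.
At -1/3: a pole of order 3; residue 0.
At 11/5: a logarithmic branch point.


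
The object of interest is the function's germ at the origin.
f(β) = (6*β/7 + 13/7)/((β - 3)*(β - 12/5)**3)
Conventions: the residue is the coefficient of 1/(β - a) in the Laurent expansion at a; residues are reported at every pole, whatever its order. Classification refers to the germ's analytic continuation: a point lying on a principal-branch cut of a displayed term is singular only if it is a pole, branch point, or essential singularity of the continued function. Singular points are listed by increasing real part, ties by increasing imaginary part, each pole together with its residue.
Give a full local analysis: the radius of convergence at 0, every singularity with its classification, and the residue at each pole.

Denominator factor (β - 3): pole of order 1 at 3, modulus 3.
Denominator factor (β - 12/5)^3: pole of order 3 at 12/5, modulus 12/5.
The radius of convergence is the smallest modulus among the singular points: 12/5.
At the order-3 pole 12/5 set g(β) = (β - (12/5))^3*f(β) = (6*β/7 + 13/7)/(β - 3).
Order-3 pole: residue = g''(a)/2; g''(12/5) = -7750/189, so the residue is -3875/189.
At the order-1 pole 3 set g(β) = (β - (3))*f(β) = (6*β/7 + 13/7)/(β - 12/5)**3.
Simple pole: residue = g(a) at a = 3, which is 3875/189.
List the singular points by increasing real part (a conjugate pair: the negative imaginary part first).

Radius of convergence at 0: 12/5.
At 12/5: a pole of order 3; residue -3875/189.
At 3: a pole of order 1; residue 3875/189.


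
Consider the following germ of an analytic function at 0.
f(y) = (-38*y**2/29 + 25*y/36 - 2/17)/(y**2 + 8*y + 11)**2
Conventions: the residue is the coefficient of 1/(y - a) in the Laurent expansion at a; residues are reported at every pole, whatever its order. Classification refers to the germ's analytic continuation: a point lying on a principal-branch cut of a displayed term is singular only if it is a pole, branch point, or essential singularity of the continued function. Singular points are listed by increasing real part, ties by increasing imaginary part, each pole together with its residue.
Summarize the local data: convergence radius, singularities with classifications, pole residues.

Radius of convergence at 0: 4 - sqrt(5).
At -4 - sqrt(5): a pole of order 2; residue -(76801/443700)*sqrt(5).
At -4 + sqrt(5): a pole of order 2; residue (76801/443700)*sqrt(5).

Denominator factor (y**2 + 8*y + 11)^2: discriminant 20, real irrational roots -4 + sqrt(5) and -4 - sqrt(5); poles of order 2, moduli 4 - sqrt(5) and 4 + sqrt(5).
The radius of convergence is the smallest modulus among the singular points: 4 - sqrt(5).
The factor y**2 + 8*y + 11 splits as (y - a)(y - a') with a = -4 - sqrt(5), a' = -4 + sqrt(5). At the order-2 pole a set g(y) = (y - a)^2*f(y) = [-38*y**2/29 + 25*y/36 - 2/17] / (y - a')^2.
Order-2 pole: residue = g'(a); g'(-4 - sqrt(5)) = -(76801/443700)*sqrt(5), so the residue is -(76801/443700)*sqrt(5).
The factor y**2 + 8*y + 11 splits as (y - a)(y - a') with a = -4 + sqrt(5), a' = -4 - sqrt(5). At the order-2 pole a set g(y) = (y - a)^2*f(y) = [-38*y**2/29 + 25*y/36 - 2/17] / (y - a')^2.
Order-2 pole: residue = g'(a); g'(-4 + sqrt(5)) = (76801/443700)*sqrt(5), so the residue is (76801/443700)*sqrt(5).
List the singular points by increasing real part (a conjugate pair: the negative imaginary part first).


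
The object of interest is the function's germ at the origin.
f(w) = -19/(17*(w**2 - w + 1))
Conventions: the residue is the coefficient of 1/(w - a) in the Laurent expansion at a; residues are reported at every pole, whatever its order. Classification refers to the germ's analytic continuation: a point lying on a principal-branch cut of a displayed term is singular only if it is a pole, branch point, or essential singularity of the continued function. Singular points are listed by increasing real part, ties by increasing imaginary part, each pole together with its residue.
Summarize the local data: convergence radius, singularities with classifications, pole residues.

Denominator factor (w**2 - w + 1): discriminant -3, complex-conjugate roots (1/2) + ((1/2)*sqrt(3))*i and (1/2) - ((1/2)*sqrt(3))*i; poles of order 1, moduli 1 and 1.
The radius of convergence is the smallest modulus among the singular points: 1.
The factor w**2 - w + 1 splits as (w - a)(w - a') with a = (1/2) - ((1/2)*sqrt(3))*i, a' = (1/2) + ((1/2)*sqrt(3))*i. At the order-1 pole a set g(w) = (w - a)*f(w) = [-19/17] / (w - a').
Simple pole: residue = g(a) at a = (1/2) - ((1/2)*sqrt(3))*i, which is -((19/51)*sqrt(3))*i.
The factor w**2 - w + 1 splits as (w - a)(w - a') with a = (1/2) + ((1/2)*sqrt(3))*i, a' = (1/2) - ((1/2)*sqrt(3))*i. At the order-1 pole a set g(w) = (w - a)*f(w) = [-19/17] / (w - a').
Simple pole: residue = g(a) at a = (1/2) + ((1/2)*sqrt(3))*i, which is ((19/51)*sqrt(3))*i.
List the singular points by increasing real part (a conjugate pair: the negative imaginary part first).

Radius of convergence at 0: 1.
At (1/2) - ((1/2)*sqrt(3))*i: a pole of order 1; residue -((19/51)*sqrt(3))*i.
At (1/2) + ((1/2)*sqrt(3))*i: a pole of order 1; residue ((19/51)*sqrt(3))*i.


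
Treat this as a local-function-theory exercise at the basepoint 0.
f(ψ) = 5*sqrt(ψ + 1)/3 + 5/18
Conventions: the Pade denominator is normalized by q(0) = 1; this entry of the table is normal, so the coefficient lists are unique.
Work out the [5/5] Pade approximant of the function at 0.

The Pade approximant has numerator coefficients [35/18, 125/24, 365/72, 2485/1152, 575/1536, 335/18432]; denominator coefficients [1, 9/4, 7/4, 35/64, 15/256, 1/1024].

Taylor coefficients needed (expand at 0): a_0 = 35/18, a_1 = 5/6, a_2 = -5/24, a_3 = 5/48, a_4 = -25/384, a_5 = 35/768, a_6 = -35/1024, a_7 = 55/2048, a_8 = -715/32768, a_9 = 3575/196608, a_10 = -12155/786432.
Write the denominator as Q(ψ) = 1 + q1*ψ + q2*ψ^2 + q3*ψ^3 + q4*ψ^4 + q5*ψ^5. Requiring Q*f - P = O(ψ^11) with deg P <= 5 kills the coefficients of ψ^6..ψ^10 in Q*f:
  ψ^6: a_6 + q1*a_5 + q2*a_4 + q3*a_3 + q4*a_2 + q5*a_1 = 0, i.e. -35/1024 + (35/768)*q1 + (-25/384)*q2 + (5/48)*q3 + (-5/24)*q4 + (5/6)*q5 = 0.
  ψ^7: a_7 + q1*a_6 + q2*a_5 + q3*a_4 + q4*a_3 + q5*a_2 = 0, i.e. 55/2048 + (-35/1024)*q1 + (35/768)*q2 + (-25/384)*q3 + (5/48)*q4 + (-5/24)*q5 = 0.
  ψ^8: a_8 + q1*a_7 + q2*a_6 + q3*a_5 + q4*a_4 + q5*a_3 = 0, i.e. -715/32768 + (55/2048)*q1 + (-35/1024)*q2 + (35/768)*q3 + (-25/384)*q4 + (5/48)*q5 = 0.
  ψ^9: a_9 + q1*a_8 + q2*a_7 + q3*a_6 + q4*a_5 + q5*a_4 = 0, i.e. 3575/196608 + (-715/32768)*q1 + (55/2048)*q2 + (-35/1024)*q3 + (35/768)*q4 + (-25/384)*q5 = 0.
  ψ^10: a_10 + q1*a_9 + q2*a_8 + q3*a_7 + q4*a_6 + q5*a_5 = 0, i.e. -12155/786432 + (3575/196608)*q1 + (-715/32768)*q2 + (55/2048)*q3 + (-35/1024)*q4 + (35/768)*q5 = 0.
Solving this linear system: q1 = 9/4, q2 = 7/4, q3 = 35/64, q4 = 15/256, q5 = 1/1024.
The numerator is Q*f truncated at degree 5: P0 = a_0 = 35/18; P1 = a_1 + q1*a_0 = 125/24; P2 = a_2 + q1*a_1 + q2*a_0 = 365/72; P3 = a_3 + q1*a_2 + q2*a_1 + q3*a_0 = 2485/1152; P4 = a_4 + q1*a_3 + q2*a_2 + q3*a_1 + q4*a_0 = 575/1536; P5 = a_5 + q1*a_4 + q2*a_3 + q3*a_2 + q4*a_1 + q5*a_0 = 335/18432.


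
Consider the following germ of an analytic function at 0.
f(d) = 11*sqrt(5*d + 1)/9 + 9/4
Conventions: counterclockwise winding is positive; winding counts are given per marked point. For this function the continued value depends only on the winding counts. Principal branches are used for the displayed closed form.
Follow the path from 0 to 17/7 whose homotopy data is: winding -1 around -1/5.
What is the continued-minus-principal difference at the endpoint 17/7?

The rational part is single-valued and drops out of the difference; each branch term changes only by its own monodromy.
(11/9)*sqrt(1 - d/(-1/5)): winding -1 is odd, the square root flips sign, contributing -2*(11/9)*sqrt(1 - (17/7)/(-1/5)) = -2*(11/9)*sqrt(92/7) = -(44/63)*sqrt(161).
Summing the contributions at d = 17/7 gives -(44/63)*sqrt(161).

Continued minus principal equals -(44/63)*sqrt(161).


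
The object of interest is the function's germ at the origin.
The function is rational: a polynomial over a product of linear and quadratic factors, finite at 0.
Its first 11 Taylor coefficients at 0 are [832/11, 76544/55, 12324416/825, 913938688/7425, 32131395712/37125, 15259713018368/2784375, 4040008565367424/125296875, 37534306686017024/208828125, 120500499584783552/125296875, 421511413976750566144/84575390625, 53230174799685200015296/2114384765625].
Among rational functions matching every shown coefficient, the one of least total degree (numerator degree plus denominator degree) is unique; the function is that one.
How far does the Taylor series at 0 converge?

No rational of total degree below 9 reproduces all 11 coefficients; solving the [0/9] Pade equations on them gives f(ψ) = -13/(11*(ψ - 3/4)**3*(ψ**2 - 8*ψ/5 + 1/3)**3), whose expansion matches every shown term.
Denominator factor (ψ**2 - 8*ψ/5 + 1/3)^3: discriminant 92/75, real irrational roots 4/5 + (1/15)*sqrt(69) and 4/5 - (1/15)*sqrt(69); poles of order 3, moduli 4/5 + (1/15)*sqrt(69) and 4/5 - (1/15)*sqrt(69).
Denominator factor (ψ - 3/4)^3: pole of order 3 at 3/4, modulus 3/4.
The radius of convergence is the smallest modulus among the singular points: 4/5 - (1/15)*sqrt(69).

The radius of convergence is 4/5 - (1/15)*sqrt(69).


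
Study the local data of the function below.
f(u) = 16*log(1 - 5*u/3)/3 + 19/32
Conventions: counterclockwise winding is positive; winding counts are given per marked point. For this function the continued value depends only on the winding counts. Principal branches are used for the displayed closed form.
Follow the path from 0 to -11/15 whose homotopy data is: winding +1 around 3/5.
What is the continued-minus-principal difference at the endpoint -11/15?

The rational part is single-valued and drops out of the difference; each branch term changes only by its own monodromy.
(16/3)*log(1 - u/(3/5)): each positive loop around 3/5 adds 2*pi*i to the log, so winding +1 contributes (16/3)*(1)*2*pi*i = (32/3)*pi*i.
Summing the contributions at u = -11/15 gives (32/3)*pi*i.

Continued minus principal equals (32/3)*pi*i.


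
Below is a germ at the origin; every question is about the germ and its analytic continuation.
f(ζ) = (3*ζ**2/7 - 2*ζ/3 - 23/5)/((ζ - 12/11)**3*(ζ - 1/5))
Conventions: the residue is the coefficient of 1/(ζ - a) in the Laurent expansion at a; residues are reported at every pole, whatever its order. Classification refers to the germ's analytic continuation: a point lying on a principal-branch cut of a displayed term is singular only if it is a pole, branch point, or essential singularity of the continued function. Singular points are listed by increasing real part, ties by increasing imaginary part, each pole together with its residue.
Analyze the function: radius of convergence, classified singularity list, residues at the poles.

Denominator factor (ζ - 12/11)^3: pole of order 3 at 12/11, modulus 12/11.
Denominator factor (ζ - 1/5): pole of order 1 at 1/5, modulus 1/5.
The radius of convergence is the smallest modulus among the singular points: 1/5.
At the order-1 pole 1/5 set g(ζ) = (ζ - (1/5))*f(ζ) = (3*ζ**2/7 - 2*ζ/3 - 23/5)/(ζ - 12/11)**3.
Simple pole: residue = g(a) at a = 1/5, which is 16477780/2470629.
At the order-3 pole 12/11 set g(ζ) = (ζ - (12/11))^3*f(ζ) = (3*ζ**2/7 - 2*ζ/3 - 23/5)/(ζ - 1/5).
Order-3 pole: residue = g''(a)/2; g''(12/11) = -32955560/2470629, so the residue is -16477780/2470629.
List the singular points by increasing real part (a conjugate pair: the negative imaginary part first).

Radius of convergence at 0: 1/5.
At 1/5: a pole of order 1; residue 16477780/2470629.
At 12/11: a pole of order 3; residue -16477780/2470629.


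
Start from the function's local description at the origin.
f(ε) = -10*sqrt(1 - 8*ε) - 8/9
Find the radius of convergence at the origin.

Branch term (-10)*sqrt(1 - ε/(1/8)): its argument vanishes at ε = 1/8, a square-root branch point, modulus 1/8.
The radius of convergence is the smallest modulus among the singular points: 1/8.

The radius of convergence is 1/8.


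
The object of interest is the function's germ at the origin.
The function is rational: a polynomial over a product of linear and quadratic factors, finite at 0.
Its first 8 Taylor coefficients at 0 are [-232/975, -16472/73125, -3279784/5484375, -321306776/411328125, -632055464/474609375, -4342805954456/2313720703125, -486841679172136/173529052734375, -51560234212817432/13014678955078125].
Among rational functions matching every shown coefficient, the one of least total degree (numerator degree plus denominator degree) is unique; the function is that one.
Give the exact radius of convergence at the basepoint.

The radius of convergence is -2/5 + (1/10)*sqrt(141).

No rational of total degree below 5 reproduces all 8 coefficients; solving the [0/5] Pade equations on them gives f(z) = -29/(26*(z + 3)*(z**2 + 4*z/5 - 5/4)**2), whose expansion matches every shown term.
Denominator factor (z**2 + 4*z/5 - 5/4)^2: discriminant 141/25, real irrational roots -2/5 + (1/10)*sqrt(141) and -2/5 - (1/10)*sqrt(141); poles of order 2, moduli -2/5 + (1/10)*sqrt(141) and 2/5 + (1/10)*sqrt(141).
Denominator factor (z + 3): pole of order 1 at -3, modulus 3.
The radius of convergence is the smallest modulus among the singular points: -2/5 + (1/10)*sqrt(141).


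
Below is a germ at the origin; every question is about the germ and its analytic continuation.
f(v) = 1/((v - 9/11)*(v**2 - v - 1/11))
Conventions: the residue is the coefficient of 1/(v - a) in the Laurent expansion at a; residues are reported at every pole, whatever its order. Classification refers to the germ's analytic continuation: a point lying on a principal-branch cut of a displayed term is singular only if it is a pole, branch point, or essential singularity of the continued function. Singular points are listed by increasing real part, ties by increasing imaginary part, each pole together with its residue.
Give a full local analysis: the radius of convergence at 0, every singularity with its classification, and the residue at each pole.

Radius of convergence at 0: -1/2 + (1/22)*sqrt(165).
At 1/2 - (1/22)*sqrt(165): a pole of order 1; residue 121/58 - (77/870)*sqrt(165).
At 9/11: a pole of order 1; residue -121/29.
At 1/2 + (1/22)*sqrt(165): a pole of order 1; residue 121/58 + (77/870)*sqrt(165).

Denominator factor (v**2 - v - 1/11): discriminant 15/11, real irrational roots 1/2 + (1/22)*sqrt(165) and 1/2 - (1/22)*sqrt(165); poles of order 1, moduli 1/2 + (1/22)*sqrt(165) and -1/2 + (1/22)*sqrt(165).
Denominator factor (v - 9/11): pole of order 1 at 9/11, modulus 9/11.
The radius of convergence is the smallest modulus among the singular points: -1/2 + (1/22)*sqrt(165).
The factor v**2 - v - 1/11 splits as (v - a)(v - a') with a = 1/2 - (1/22)*sqrt(165), a' = 1/2 + (1/22)*sqrt(165). At the order-1 pole a set g(v) = (v - a)*f(v) = [1/(v - 9/11)] / (v - a').
Simple pole: residue = g(a) at a = 1/2 - (1/22)*sqrt(165), which is 121/58 - (77/870)*sqrt(165).
At the order-1 pole 9/11 set g(v) = (v - (9/11))*f(v) = 1/(v**2 - v - 1/11).
Simple pole: residue = g(a) at a = 9/11, which is -121/29.
The factor v**2 - v - 1/11 splits as (v - a)(v - a') with a = 1/2 + (1/22)*sqrt(165), a' = 1/2 - (1/22)*sqrt(165). At the order-1 pole a set g(v) = (v - a)*f(v) = [1/(v - 9/11)] / (v - a').
Simple pole: residue = g(a) at a = 1/2 + (1/22)*sqrt(165), which is 121/58 + (77/870)*sqrt(165).
List the singular points by increasing real part (a conjugate pair: the negative imaginary part first).


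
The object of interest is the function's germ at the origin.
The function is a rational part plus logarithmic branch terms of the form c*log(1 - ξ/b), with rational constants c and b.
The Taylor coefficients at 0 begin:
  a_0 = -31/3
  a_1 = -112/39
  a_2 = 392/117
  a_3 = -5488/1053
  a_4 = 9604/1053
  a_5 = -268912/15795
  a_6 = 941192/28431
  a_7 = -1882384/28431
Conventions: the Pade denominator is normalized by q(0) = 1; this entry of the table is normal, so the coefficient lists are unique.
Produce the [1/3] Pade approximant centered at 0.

Taylor coefficients needed (read off): a_0 = -31/3, a_1 = -112/39, a_2 = 392/117, a_3 = -5488/1053, a_4 = 9604/1053.
Write the denominator as Q(ξ) = 1 + q1*ξ + q2*ξ^2 + q3*ξ^3. Requiring Q*f - P = O(ξ^5) with deg P <= 1 kills the coefficients of ξ^2..ξ^4 in Q*f:
  ξ^2: a_2 + q1*a_1 + q2*a_0 = 0, i.e. 392/117 + (-112/39)*q1 + (-31/3)*q2 = 0.
  ξ^3: a_3 + q1*a_2 + q2*a_1 + q3*a_0 = 0, i.e. -5488/1053 + (392/117)*q1 + (-112/39)*q2 + (-31/3)*q3 = 0.
  ξ^4: a_4 + q1*a_3 + q2*a_2 + q3*a_1 = 0, i.e. 9604/1053 + (-5488/1053)*q1 + (392/117)*q2 + (-112/39)*q3 = 0.
Solving this linear system: q1 = 212153/129916, q2 = -12628/97437, q3 = 53606/876933.
The numerator is Q*f truncated at degree 1: P0 = a_0 = -31/3; P1 = a_1 + q1*a_0 = -33349417/1688908.

The Pade approximant has numerator coefficients [-31/3, -33349417/1688908]; denominator coefficients [1, 212153/129916, -12628/97437, 53606/876933].
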